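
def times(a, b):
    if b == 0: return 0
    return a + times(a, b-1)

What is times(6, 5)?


times(6, 5) = 6 + times(6, 4)
times(6, 4) = 6 + times(6, 3)
times(6, 3) = 6 + times(6, 2)
times(6, 2) = 6 + times(6, 1)
times(6, 1) = 6 + times(6, 0)
times(6, 0) = 0  (base case)
Total: 6 + 6 + 6 + 6 + 6 + 0 = 30

30


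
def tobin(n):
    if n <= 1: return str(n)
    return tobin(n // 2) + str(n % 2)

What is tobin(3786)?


tobin(3786) = tobin(1893) + '0'
tobin(1893) = tobin(946) + '1'
tobin(946) = tobin(473) + '0'
tobin(473) = tobin(236) + '1'
tobin(236) = tobin(118) + '0'
tobin(118) = tobin(59) + '0'
tobin(59) = tobin(29) + '1'
tobin(29) = tobin(14) + '1'
tobin(14) = tobin(7) + '0'
tobin(7) = tobin(3) + '1'
tobin(3) = tobin(1) + '1'
tobin(1) = '1'  (base case)
Concatenating: '1' + '1' + '1' + '0' + '1' + '1' + '0' + '0' + '1' + '0' + '1' + '0' = '111011001010'

111011001010


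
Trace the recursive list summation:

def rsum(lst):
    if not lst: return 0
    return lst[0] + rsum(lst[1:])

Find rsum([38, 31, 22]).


rsum([38, 31, 22]) = 38 + rsum([31, 22])
rsum([31, 22]) = 31 + rsum([22])
rsum([22]) = 22 + rsum([])
rsum([]) = 0  (base case)
Total: 38 + 31 + 22 + 0 = 91

91


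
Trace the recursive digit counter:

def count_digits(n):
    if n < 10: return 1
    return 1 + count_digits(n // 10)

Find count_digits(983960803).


count_digits(983960803) = 1 + count_digits(98396080)
count_digits(98396080) = 1 + count_digits(9839608)
count_digits(9839608) = 1 + count_digits(983960)
count_digits(983960) = 1 + count_digits(98396)
count_digits(98396) = 1 + count_digits(9839)
count_digits(9839) = 1 + count_digits(983)
count_digits(983) = 1 + count_digits(98)
count_digits(98) = 1 + count_digits(9)
count_digits(9) = 1  (base case: 9 < 10)
Unwinding: 1 + 1 + 1 + 1 + 1 + 1 + 1 + 1 + 1 = 9

9


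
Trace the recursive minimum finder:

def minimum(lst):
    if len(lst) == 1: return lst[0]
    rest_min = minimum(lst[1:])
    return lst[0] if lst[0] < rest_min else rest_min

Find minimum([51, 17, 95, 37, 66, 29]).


minimum([51, 17, 95, 37, 66, 29]): compare 51 with minimum([17, 95, 37, 66, 29])
minimum([17, 95, 37, 66, 29]): compare 17 with minimum([95, 37, 66, 29])
minimum([95, 37, 66, 29]): compare 95 with minimum([37, 66, 29])
minimum([37, 66, 29]): compare 37 with minimum([66, 29])
minimum([66, 29]): compare 66 with minimum([29])
minimum([29]) = 29  (base case)
Compare 66 with 29 -> 29
Compare 37 with 29 -> 29
Compare 95 with 29 -> 29
Compare 17 with 29 -> 17
Compare 51 with 17 -> 17

17


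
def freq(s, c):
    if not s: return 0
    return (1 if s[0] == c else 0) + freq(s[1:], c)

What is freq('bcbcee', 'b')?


s[0]='b' == 'b' -> 1
s[0]='c' != 'b' -> 0
s[0]='b' == 'b' -> 1
s[0]='c' != 'b' -> 0
s[0]='e' != 'b' -> 0
s[0]='e' != 'b' -> 0
Sum: 1 + 0 + 1 + 0 + 0 + 0 = 2

2


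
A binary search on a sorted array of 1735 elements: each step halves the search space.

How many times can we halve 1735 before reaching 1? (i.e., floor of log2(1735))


1735 / 2 = 867
867 / 2 = 433
433 / 2 = 216
216 / 2 = 108
108 / 2 = 54
54 / 2 = 27
27 / 2 = 13
13 / 2 = 6
6 / 2 = 3
3 / 2 = 1
Reached 1 after 10 halvings

10


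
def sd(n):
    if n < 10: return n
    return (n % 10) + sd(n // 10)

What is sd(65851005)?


sd(65851005) = 5 + sd(6585100)
sd(6585100) = 0 + sd(658510)
sd(658510) = 0 + sd(65851)
sd(65851) = 1 + sd(6585)
sd(6585) = 5 + sd(658)
sd(658) = 8 + sd(65)
sd(65) = 5 + sd(6)
sd(6) = 6  (base case)
Total: 5 + 0 + 0 + 1 + 5 + 8 + 5 + 6 = 30

30


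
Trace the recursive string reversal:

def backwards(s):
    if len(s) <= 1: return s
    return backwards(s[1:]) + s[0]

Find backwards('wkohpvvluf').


backwards('wkohpvvluf') = backwards('kohpvvluf') + 'w'
backwards('kohpvvluf') = backwards('ohpvvluf') + 'k'
backwards('ohpvvluf') = backwards('hpvvluf') + 'o'
backwards('hpvvluf') = backwards('pvvluf') + 'h'
backwards('pvvluf') = backwards('vvluf') + 'p'
backwards('vvluf') = backwards('vluf') + 'v'
backwards('vluf') = backwards('luf') + 'v'
backwards('luf') = backwards('uf') + 'l'
backwards('uf') = backwards('f') + 'u'
backwards('f') = 'f'  (base case)
Concatenating: 'f' + 'u' + 'l' + 'v' + 'v' + 'p' + 'h' + 'o' + 'k' + 'w' = 'fulvvphokw'

fulvvphokw


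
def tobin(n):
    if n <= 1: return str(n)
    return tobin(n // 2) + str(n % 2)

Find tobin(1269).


tobin(1269) = tobin(634) + '1'
tobin(634) = tobin(317) + '0'
tobin(317) = tobin(158) + '1'
tobin(158) = tobin(79) + '0'
tobin(79) = tobin(39) + '1'
tobin(39) = tobin(19) + '1'
tobin(19) = tobin(9) + '1'
tobin(9) = tobin(4) + '1'
tobin(4) = tobin(2) + '0'
tobin(2) = tobin(1) + '0'
tobin(1) = '1'  (base case)
Concatenating: '1' + '0' + '0' + '1' + '1' + '1' + '1' + '0' + '1' + '0' + '1' = '10011110101'

10011110101


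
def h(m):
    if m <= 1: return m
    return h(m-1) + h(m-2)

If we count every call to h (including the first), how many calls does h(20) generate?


Let C(n) = total calls for h(n)
C(0) = 1, C(1) = 1
C(2) = 1 + C(1) + C(0) = 1 + 1 + 1 = 3
C(3) = 1 + C(2) + C(1) = 1 + 3 + 1 = 5
C(4) = 1 + C(3) + C(2) = 1 + 5 + 3 = 9
C(5) = 1 + C(4) + C(3) = 1 + 9 + 5 = 15
C(6) = 1 + C(5) + C(4) = 1 + 15 + 9 = 25
C(7) = 1 + C(6) + C(5) = 1 + 25 + 15 = 41
C(8) = 1 + C(7) + C(6) = 1 + 41 + 25 = 67
C(9) = 1 + C(8) + C(7) = 1 + 67 + 41 = 109
C(10) = 1 + C(9) + C(8) = 1 + 109 + 67 = 177
C(11) = 1 + C(10) + C(9) = 1 + 177 + 109 = 287
C(12) = 1 + C(11) + C(10) = 1 + 287 + 177 = 465
C(13) = 1 + C(12) + C(11) = 1 + 465 + 287 = 753
C(14) = 1 + C(13) + C(12) = 1 + 753 + 465 = 1219
C(15) = 1 + C(14) + C(13) = 1 + 1219 + 753 = 1973
C(16) = 1 + C(15) + C(14) = 1 + 1973 + 1219 = 3193
C(17) = 1 + C(16) + C(15) = 1 + 3193 + 1973 = 5167
C(18) = 1 + C(17) + C(16) = 1 + 5167 + 3193 = 8361
C(19) = 1 + C(18) + C(17) = 1 + 8361 + 5167 = 13529
C(20) = 1 + C(19) + C(18) = 1 + 13529 + 8361 = 21891

21891


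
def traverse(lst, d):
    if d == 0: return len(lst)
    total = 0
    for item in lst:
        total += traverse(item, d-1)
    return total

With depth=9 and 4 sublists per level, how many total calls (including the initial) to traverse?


At depth 0 (root): 1 call
At depth 1: each of 1 parents calls traverse on 4 children = 4 calls
At depth 2: each of 4 parents calls traverse on 4 children = 16 calls
At depth 3: each of 16 parents calls traverse on 4 children = 64 calls
At depth 4: each of 64 parents calls traverse on 4 children = 256 calls
At depth 5: each of 256 parents calls traverse on 4 children = 1024 calls
At depth 6: each of 1024 parents calls traverse on 4 children = 4096 calls
At depth 7: each of 4096 parents calls traverse on 4 children = 16384 calls
At depth 8: each of 16384 parents calls traverse on 4 children = 65536 calls
At depth 9: each of 65536 parents calls traverse on 4 children = 262144 calls
Total: 1 + 4 + 16 + 64 + 256 + 1024 + 4096 + 16384 + 65536 + 262144 = 349525

349525


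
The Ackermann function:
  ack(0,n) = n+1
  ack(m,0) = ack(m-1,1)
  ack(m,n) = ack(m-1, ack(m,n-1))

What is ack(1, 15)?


ack(1, 15) = ack(0, ack(1, 14))
  ack(1, 14) = ack(0, ack(1, 13))
    ack(1, 13) = ack(0, ack(1, 12))
      ack(1, 12) = ack(0, ack(1, 11))
        ack(1, 11) = ack(0, ack(1, 10))
          ack(1, 10) = ack(0, ack(1, 9))
          ack(1, 9) = ack(0, ack(1, 8))
          ack(1, 8) = ack(0, ack(1, 7))
          ack(1, 7) = ack(0, ack(1, 6))
          ack(1, 6) = ack(0, ack(1, 5))
          ack(1, 5) = ack(0, ack(1, 4))
          ack(1, 4) = ack(0, ack(1, 3))
          ack(1, 3) = ack(0, ack(1, 2))
          ack(1, 2) = ack(0, ack(1, 1))
          ack(1, 1) = ack(0, ack(1, 0))
          ack(1, 0) = ack(0, 1)
          ack(0, 1) = 2
            = ack(0, 2)
          ack(0, 2) = 3
            = ack(0, 3)
          ack(0, 3) = 4
            = ack(0, 4)
          ack(0, 4) = 5
            = ack(0, 5)
          ack(0, 5) = 6
... (trace truncated)
Result: ack(1, 15) = 17

17


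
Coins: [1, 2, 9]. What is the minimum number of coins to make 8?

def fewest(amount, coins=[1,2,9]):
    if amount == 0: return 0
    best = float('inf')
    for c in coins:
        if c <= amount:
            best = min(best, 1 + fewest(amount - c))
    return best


Building up with DP:
fewest(0) = 0
fewest(1) = min(1+fewest(0)=1+0=1) = 1
fewest(2) = min(1+fewest(1)=1+1=2, 1+fewest(0)=1+0=1) = 1
fewest(3) = min(1+fewest(2)=1+1=2, 1+fewest(1)=1+1=2) = 2
fewest(4) = min(1+fewest(3)=1+2=3, 1+fewest(2)=1+1=2) = 2
fewest(5) = min(1+fewest(4)=1+2=3, 1+fewest(3)=1+2=3) = 3
fewest(6) = min(1+fewest(5)=1+3=4, 1+fewest(4)=1+2=3) = 3
fewest(7) = min(1+fewest(6)=1+3=4, 1+fewest(5)=1+3=4) = 4
fewest(8) = min(1+fewest(7)=1+4=5, 1+fewest(6)=1+3=4) = 4

4


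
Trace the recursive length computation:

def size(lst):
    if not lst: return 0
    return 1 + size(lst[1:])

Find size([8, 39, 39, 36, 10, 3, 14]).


size([8, 39, 39, 36, 10, 3, 14]) = 1 + size([39, 39, 36, 10, 3, 14])
size([39, 39, 36, 10, 3, 14]) = 1 + size([39, 36, 10, 3, 14])
size([39, 36, 10, 3, 14]) = 1 + size([36, 10, 3, 14])
size([36, 10, 3, 14]) = 1 + size([10, 3, 14])
size([10, 3, 14]) = 1 + size([3, 14])
size([3, 14]) = 1 + size([14])
size([14]) = 1 + size([])
size([]) = 0  (base case)
Unwinding: 1 + 1 + 1 + 1 + 1 + 1 + 1 + 0 = 7

7


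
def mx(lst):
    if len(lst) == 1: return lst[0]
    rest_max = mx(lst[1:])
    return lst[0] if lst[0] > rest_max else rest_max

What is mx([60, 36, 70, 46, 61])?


mx([60, 36, 70, 46, 61]): compare 60 with mx([36, 70, 46, 61])
mx([36, 70, 46, 61]): compare 36 with mx([70, 46, 61])
mx([70, 46, 61]): compare 70 with mx([46, 61])
mx([46, 61]): compare 46 with mx([61])
mx([61]) = 61  (base case)
Compare 46 with 61 -> 61
Compare 70 with 61 -> 70
Compare 36 with 70 -> 70
Compare 60 with 70 -> 70

70


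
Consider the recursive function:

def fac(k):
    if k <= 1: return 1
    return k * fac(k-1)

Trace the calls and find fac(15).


fac(15)
= 15 * fac(14)
= 15 * 14 * fac(13)
= 15 * 14 * 13 * fac(12)
= 15 * 14 * 13 * 12 * fac(11)
= 15 * 14 * 13 * 12 * 11 * fac(10)
= 15 * 14 * 13 * 12 * 11 * 10 * fac(9)
= 15 * 14 * 13 * 12 * 11 * 10 * 9 * fac(8)
= 15 * 14 * 13 * 12 * 11 * 10 * 9 * 8 * fac(7)
= 15 * 14 * 13 * 12 * 11 * 10 * 9 * 8 * 7 * fac(6)
= 15 * 14 * 13 * 12 * 11 * 10 * 9 * 8 * 7 * 6 * fac(5)
= 15 * 14 * 13 * 12 * 11 * 10 * 9 * 8 * 7 * 6 * 5 * fac(4)
= 15 * 14 * 13 * 12 * 11 * 10 * 9 * 8 * 7 * 6 * 5 * 4 * fac(3)
= 15 * 14 * 13 * 12 * 11 * 10 * 9 * 8 * 7 * 6 * 5 * 4 * 3 * fac(2)
= 15 * 14 * 13 * 12 * 11 * 10 * 9 * 8 * 7 * 6 * 5 * 4 * 3 * 2 * fac(1)
= 15 * 14 * 13 * 12 * 11 * 10 * 9 * 8 * 7 * 6 * 5 * 4 * 3 * 2 * 1
= 1307674368000

1307674368000


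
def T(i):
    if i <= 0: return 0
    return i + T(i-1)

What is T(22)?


T(22)
= 22 + 21 + 20 + 19 + 18 + 17 + 16 + 15 + 14 + 13 + 12 + 11 + 10 + 9 + 8 + 7 + 6 + 5 + 4 + 3 + 2 + 1 + T(0)
= 22 + 21 + 20 + 19 + 18 + 17 + 16 + 15 + 14 + 13 + 12 + 11 + 10 + 9 + 8 + 7 + 6 + 5 + 4 + 3 + 2 + 1 + 0
= 253

253


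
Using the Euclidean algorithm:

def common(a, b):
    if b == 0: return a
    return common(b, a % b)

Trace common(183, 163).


common(183, 163) = common(163, 20)
common(163, 20) = common(20, 3)
common(20, 3) = common(3, 2)
common(3, 2) = common(2, 1)
common(2, 1) = common(1, 0)
common(1, 0) = 1  (base case)

1


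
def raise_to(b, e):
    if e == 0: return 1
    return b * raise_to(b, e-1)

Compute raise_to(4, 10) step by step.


raise_to(4, 10)
= 4 * raise_to(4, 9)
= 4 * 4 * raise_to(4, 8)
= 4 * 4 * 4 * raise_to(4, 7)
= 4 * 4 * 4 * 4 * raise_to(4, 6)
= 4 * 4 * 4 * 4 * 4 * raise_to(4, 5)
= 4 * 4 * 4 * 4 * 4 * 4 * raise_to(4, 4)
= 4 * 4 * 4 * 4 * 4 * 4 * 4 * raise_to(4, 3)
= 4 * 4 * 4 * 4 * 4 * 4 * 4 * 4 * raise_to(4, 2)
= 4 * 4 * 4 * 4 * 4 * 4 * 4 * 4 * 4 * raise_to(4, 1)
= 4 * 4 * 4 * 4 * 4 * 4 * 4 * 4 * 4 * 4 * raise_to(4, 0)
= 4 * 4 * 4 * 4 * 4 * 4 * 4 * 4 * 4 * 4 * 1
= 1048576

1048576


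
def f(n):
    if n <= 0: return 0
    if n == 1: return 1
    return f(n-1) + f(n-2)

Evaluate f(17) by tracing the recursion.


Computing f(17) bottom-up:
f(0) = 0
f(1) = 1
f(2) = f(1) + f(0) = 1 + 0 = 1
f(3) = f(2) + f(1) = 1 + 1 = 2
f(4) = f(3) + f(2) = 2 + 1 = 3
f(5) = f(4) + f(3) = 3 + 2 = 5
f(6) = f(5) + f(4) = 5 + 3 = 8
f(7) = f(6) + f(5) = 8 + 5 = 13
f(8) = f(7) + f(6) = 13 + 8 = 21
f(9) = f(8) + f(7) = 21 + 13 = 34
f(10) = f(9) + f(8) = 34 + 21 = 55
f(11) = f(10) + f(9) = 55 + 34 = 89
f(12) = f(11) + f(10) = 89 + 55 = 144
f(13) = f(12) + f(11) = 144 + 89 = 233
f(14) = f(13) + f(12) = 233 + 144 = 377
f(15) = f(14) + f(13) = 377 + 233 = 610
f(16) = f(15) + f(14) = 610 + 377 = 987
f(17) = f(16) + f(15) = 987 + 610 = 1597

1597


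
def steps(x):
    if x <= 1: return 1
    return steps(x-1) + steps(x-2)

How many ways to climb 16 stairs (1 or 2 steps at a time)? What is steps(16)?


Building up from base cases:
steps(0) = 1
steps(1) = 1
steps(2) = steps(1) + steps(0) = 1 + 1 = 2
steps(3) = steps(2) + steps(1) = 2 + 1 = 3
steps(4) = steps(3) + steps(2) = 3 + 2 = 5
steps(5) = steps(4) + steps(3) = 5 + 3 = 8
steps(6) = steps(5) + steps(4) = 8 + 5 = 13
steps(7) = steps(6) + steps(5) = 13 + 8 = 21
steps(8) = steps(7) + steps(6) = 21 + 13 = 34
steps(9) = steps(8) + steps(7) = 34 + 21 = 55
steps(10) = steps(9) + steps(8) = 55 + 34 = 89
steps(11) = steps(10) + steps(9) = 89 + 55 = 144
steps(12) = steps(11) + steps(10) = 144 + 89 = 233
steps(13) = steps(12) + steps(11) = 233 + 144 = 377
steps(14) = steps(13) + steps(12) = 377 + 233 = 610
steps(15) = steps(14) + steps(13) = 610 + 377 = 987
steps(16) = steps(15) + steps(14) = 987 + 610 = 1597

1597


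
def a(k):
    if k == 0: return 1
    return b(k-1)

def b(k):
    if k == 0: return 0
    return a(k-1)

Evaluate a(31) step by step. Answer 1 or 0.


a(31) = b(30)
b(30) = a(29)
a(29) = b(28)
b(28) = a(27)
a(27) = b(26)
b(26) = a(25)
a(25) = b(24)
b(24) = a(23)
a(23) = b(22)
b(22) = a(21)
a(21) = b(20)
b(20) = a(19)
a(19) = b(18)
b(18) = a(17)
a(17) = b(16)
b(16) = a(15)
a(15) = b(14)
b(14) = a(13)
a(13) = b(12)
b(12) = a(11)
a(11) = b(10)
b(10) = a(9)
a(9) = b(8)
b(8) = a(7)
a(7) = b(6)
b(6) = a(5)
a(5) = b(4)
b(4) = a(3)
a(3) = b(2)
b(2) = a(1)
a(1) = b(0)
b(0) = 0  (base case)
Result: 0

0


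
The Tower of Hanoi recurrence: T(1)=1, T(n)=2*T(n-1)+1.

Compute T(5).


T(5) = 2 * T(4) + 1
T(4) = 2 * T(3) + 1
T(3) = 2 * T(2) + 1
T(2) = 2 * T(1) + 1
T(1) = 1  (base case)
T(2) = 2 * 1 + 1 = 3
T(3) = 2 * 3 + 1 = 7
T(4) = 2 * 7 + 1 = 15
T(5) = 2 * 15 + 1 = 31

31


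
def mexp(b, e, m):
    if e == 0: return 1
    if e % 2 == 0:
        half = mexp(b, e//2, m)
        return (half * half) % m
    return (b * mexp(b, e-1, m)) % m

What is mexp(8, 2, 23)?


mexp(8, 2, 23): e is even, compute mexp(8, 1, 23)
  mexp(8, 1, 23): e is odd, compute mexp(8, 0, 23)
    mexp(8, 0, 23) = 1
  (8 * 1) % 23 = 8
half=8, (8*8) % 23 = 18

18


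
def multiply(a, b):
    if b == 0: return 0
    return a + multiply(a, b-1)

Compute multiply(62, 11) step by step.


multiply(62, 11) = 62 + multiply(62, 10)
multiply(62, 10) = 62 + multiply(62, 9)
multiply(62, 9) = 62 + multiply(62, 8)
multiply(62, 8) = 62 + multiply(62, 7)
multiply(62, 7) = 62 + multiply(62, 6)
multiply(62, 6) = 62 + multiply(62, 5)
multiply(62, 5) = 62 + multiply(62, 4)
multiply(62, 4) = 62 + multiply(62, 3)
multiply(62, 3) = 62 + multiply(62, 2)
multiply(62, 2) = 62 + multiply(62, 1)
multiply(62, 1) = 62 + multiply(62, 0)
multiply(62, 0) = 0  (base case)
Total: 62 + 62 + 62 + 62 + 62 + 62 + 62 + 62 + 62 + 62 + 62 + 0 = 682

682


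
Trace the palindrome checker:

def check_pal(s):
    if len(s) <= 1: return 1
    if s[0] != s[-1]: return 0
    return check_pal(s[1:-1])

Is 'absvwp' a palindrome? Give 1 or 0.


check_pal('absvwp'): s[0]='a' != s[-1]='p' -> return 0
Result: 0 (not a palindrome)

0


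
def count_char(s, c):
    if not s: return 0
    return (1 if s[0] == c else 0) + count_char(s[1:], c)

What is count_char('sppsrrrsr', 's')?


s[0]='s' == 's' -> 1
s[0]='p' != 's' -> 0
s[0]='p' != 's' -> 0
s[0]='s' == 's' -> 1
s[0]='r' != 's' -> 0
s[0]='r' != 's' -> 0
s[0]='r' != 's' -> 0
s[0]='s' == 's' -> 1
s[0]='r' != 's' -> 0
Sum: 1 + 0 + 0 + 1 + 0 + 0 + 0 + 1 + 0 = 3

3


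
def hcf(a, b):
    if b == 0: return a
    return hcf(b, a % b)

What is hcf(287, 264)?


hcf(287, 264) = hcf(264, 23)
hcf(264, 23) = hcf(23, 11)
hcf(23, 11) = hcf(11, 1)
hcf(11, 1) = hcf(1, 0)
hcf(1, 0) = 1  (base case)

1


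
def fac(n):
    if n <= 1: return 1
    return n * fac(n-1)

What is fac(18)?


fac(18)
= 18 * fac(17)
= 18 * 17 * fac(16)
= 18 * 17 * 16 * fac(15)
= 18 * 17 * 16 * 15 * fac(14)
= 18 * 17 * 16 * 15 * 14 * fac(13)
= 18 * 17 * 16 * 15 * 14 * 13 * fac(12)
= 18 * 17 * 16 * 15 * 14 * 13 * 12 * fac(11)
= 18 * 17 * 16 * 15 * 14 * 13 * 12 * 11 * fac(10)
= 18 * 17 * 16 * 15 * 14 * 13 * 12 * 11 * 10 * fac(9)
= 18 * 17 * 16 * 15 * 14 * 13 * 12 * 11 * 10 * 9 * fac(8)
= 18 * 17 * 16 * 15 * 14 * 13 * 12 * 11 * 10 * 9 * 8 * fac(7)
= 18 * 17 * 16 * 15 * 14 * 13 * 12 * 11 * 10 * 9 * 8 * 7 * fac(6)
= 18 * 17 * 16 * 15 * 14 * 13 * 12 * 11 * 10 * 9 * 8 * 7 * 6 * fac(5)
= 18 * 17 * 16 * 15 * 14 * 13 * 12 * 11 * 10 * 9 * 8 * 7 * 6 * 5 * fac(4)
= 18 * 17 * 16 * 15 * 14 * 13 * 12 * 11 * 10 * 9 * 8 * 7 * 6 * 5 * 4 * fac(3)
= 18 * 17 * 16 * 15 * 14 * 13 * 12 * 11 * 10 * 9 * 8 * 7 * 6 * 5 * 4 * 3 * fac(2)
= 18 * 17 * 16 * 15 * 14 * 13 * 12 * 11 * 10 * 9 * 8 * 7 * 6 * 5 * 4 * 3 * 2 * fac(1)
= 18 * 17 * 16 * 15 * 14 * 13 * 12 * 11 * 10 * 9 * 8 * 7 * 6 * 5 * 4 * 3 * 2 * 1
= 6402373705728000

6402373705728000


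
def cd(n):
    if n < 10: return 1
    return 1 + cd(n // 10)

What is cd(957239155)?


cd(957239155) = 1 + cd(95723915)
cd(95723915) = 1 + cd(9572391)
cd(9572391) = 1 + cd(957239)
cd(957239) = 1 + cd(95723)
cd(95723) = 1 + cd(9572)
cd(9572) = 1 + cd(957)
cd(957) = 1 + cd(95)
cd(95) = 1 + cd(9)
cd(9) = 1  (base case: 9 < 10)
Unwinding: 1 + 1 + 1 + 1 + 1 + 1 + 1 + 1 + 1 = 9

9


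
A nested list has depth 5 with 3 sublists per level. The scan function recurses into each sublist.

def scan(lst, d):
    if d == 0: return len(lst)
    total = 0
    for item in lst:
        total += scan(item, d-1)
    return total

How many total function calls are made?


At depth 0 (root): 1 call
At depth 1: each of 1 parents calls scan on 3 children = 3 calls
At depth 2: each of 3 parents calls scan on 3 children = 9 calls
At depth 3: each of 9 parents calls scan on 3 children = 27 calls
At depth 4: each of 27 parents calls scan on 3 children = 81 calls
At depth 5: each of 81 parents calls scan on 3 children = 243 calls
Total: 1 + 3 + 9 + 27 + 81 + 243 = 364

364


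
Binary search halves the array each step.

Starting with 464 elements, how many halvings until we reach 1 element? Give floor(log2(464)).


464 / 2 = 232
232 / 2 = 116
116 / 2 = 58
58 / 2 = 29
29 / 2 = 14
14 / 2 = 7
7 / 2 = 3
3 / 2 = 1
Reached 1 after 8 halvings

8


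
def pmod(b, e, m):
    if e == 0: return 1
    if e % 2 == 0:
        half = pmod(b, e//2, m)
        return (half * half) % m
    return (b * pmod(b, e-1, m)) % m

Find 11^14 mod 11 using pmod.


pmod(11, 14, 11): e is even, compute pmod(11, 7, 11)
  pmod(11, 7, 11): e is odd, compute pmod(11, 6, 11)
    pmod(11, 6, 11): e is even, compute pmod(11, 3, 11)
      pmod(11, 3, 11): e is odd, compute pmod(11, 2, 11)
        pmod(11, 2, 11): e is even, compute pmod(11, 1, 11)
          pmod(11, 1, 11): e is odd, compute pmod(11, 0, 11)
          pmod(11, 0, 11) = 1
          (11 * 1) % 11 = 0
        half=0, (0*0) % 11 = 0
      (11 * 0) % 11 = 0
    half=0, (0*0) % 11 = 0
  (11 * 0) % 11 = 0
half=0, (0*0) % 11 = 0

0


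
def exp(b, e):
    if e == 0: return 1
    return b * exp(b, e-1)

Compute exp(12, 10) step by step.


exp(12, 10)
= 12 * exp(12, 9)
= 12 * 12 * exp(12, 8)
= 12 * 12 * 12 * exp(12, 7)
= 12 * 12 * 12 * 12 * exp(12, 6)
= 12 * 12 * 12 * 12 * 12 * exp(12, 5)
= 12 * 12 * 12 * 12 * 12 * 12 * exp(12, 4)
= 12 * 12 * 12 * 12 * 12 * 12 * 12 * exp(12, 3)
= 12 * 12 * 12 * 12 * 12 * 12 * 12 * 12 * exp(12, 2)
= 12 * 12 * 12 * 12 * 12 * 12 * 12 * 12 * 12 * exp(12, 1)
= 12 * 12 * 12 * 12 * 12 * 12 * 12 * 12 * 12 * 12 * exp(12, 0)
= 12 * 12 * 12 * 12 * 12 * 12 * 12 * 12 * 12 * 12 * 1
= 61917364224

61917364224


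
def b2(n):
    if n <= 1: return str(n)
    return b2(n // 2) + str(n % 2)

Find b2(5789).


b2(5789) = b2(2894) + '1'
b2(2894) = b2(1447) + '0'
b2(1447) = b2(723) + '1'
b2(723) = b2(361) + '1'
b2(361) = b2(180) + '1'
b2(180) = b2(90) + '0'
b2(90) = b2(45) + '0'
b2(45) = b2(22) + '1'
b2(22) = b2(11) + '0'
b2(11) = b2(5) + '1'
b2(5) = b2(2) + '1'
b2(2) = b2(1) + '0'
b2(1) = '1'  (base case)
Concatenating: '1' + '0' + '1' + '1' + '0' + '1' + '0' + '0' + '1' + '1' + '1' + '0' + '1' = '1011010011101'

1011010011101


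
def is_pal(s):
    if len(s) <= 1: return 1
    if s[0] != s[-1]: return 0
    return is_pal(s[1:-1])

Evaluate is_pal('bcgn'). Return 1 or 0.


is_pal('bcgn'): s[0]='b' != s[-1]='n' -> return 0
Result: 0 (not a palindrome)

0


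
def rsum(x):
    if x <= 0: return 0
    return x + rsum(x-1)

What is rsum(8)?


rsum(8)
= 8 + 7 + 6 + 5 + 4 + 3 + 2 + 1 + rsum(0)
= 8 + 7 + 6 + 5 + 4 + 3 + 2 + 1 + 0
= 36

36


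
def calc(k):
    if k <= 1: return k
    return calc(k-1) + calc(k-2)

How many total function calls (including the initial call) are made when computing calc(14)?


Let C(n) = total calls for calc(n)
C(0) = 1, C(1) = 1
C(2) = 1 + C(1) + C(0) = 1 + 1 + 1 = 3
C(3) = 1 + C(2) + C(1) = 1 + 3 + 1 = 5
C(4) = 1 + C(3) + C(2) = 1 + 5 + 3 = 9
C(5) = 1 + C(4) + C(3) = 1 + 9 + 5 = 15
C(6) = 1 + C(5) + C(4) = 1 + 15 + 9 = 25
C(7) = 1 + C(6) + C(5) = 1 + 25 + 15 = 41
C(8) = 1 + C(7) + C(6) = 1 + 41 + 25 = 67
C(9) = 1 + C(8) + C(7) = 1 + 67 + 41 = 109
C(10) = 1 + C(9) + C(8) = 1 + 109 + 67 = 177
C(11) = 1 + C(10) + C(9) = 1 + 177 + 109 = 287
C(12) = 1 + C(11) + C(10) = 1 + 287 + 177 = 465
C(13) = 1 + C(12) + C(11) = 1 + 465 + 287 = 753
C(14) = 1 + C(13) + C(12) = 1 + 753 + 465 = 1219

1219


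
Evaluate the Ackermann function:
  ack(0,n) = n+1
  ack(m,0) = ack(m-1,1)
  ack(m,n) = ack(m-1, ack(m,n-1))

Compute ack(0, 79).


ack(0, 79) = 80
Result: ack(0, 79) = 80

80


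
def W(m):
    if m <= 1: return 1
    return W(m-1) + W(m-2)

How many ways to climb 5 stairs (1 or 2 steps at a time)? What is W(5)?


Building up from base cases:
W(0) = 1
W(1) = 1
W(2) = W(1) + W(0) = 1 + 1 = 2
W(3) = W(2) + W(1) = 2 + 1 = 3
W(4) = W(3) + W(2) = 3 + 2 = 5
W(5) = W(4) + W(3) = 5 + 3 = 8

8


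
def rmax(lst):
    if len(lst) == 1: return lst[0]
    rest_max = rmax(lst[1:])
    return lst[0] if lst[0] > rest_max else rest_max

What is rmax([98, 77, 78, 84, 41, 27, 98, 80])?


rmax([98, 77, 78, 84, 41, 27, 98, 80]): compare 98 with rmax([77, 78, 84, 41, 27, 98, 80])
rmax([77, 78, 84, 41, 27, 98, 80]): compare 77 with rmax([78, 84, 41, 27, 98, 80])
rmax([78, 84, 41, 27, 98, 80]): compare 78 with rmax([84, 41, 27, 98, 80])
rmax([84, 41, 27, 98, 80]): compare 84 with rmax([41, 27, 98, 80])
rmax([41, 27, 98, 80]): compare 41 with rmax([27, 98, 80])
rmax([27, 98, 80]): compare 27 with rmax([98, 80])
rmax([98, 80]): compare 98 with rmax([80])
rmax([80]) = 80  (base case)
Compare 98 with 80 -> 98
Compare 27 with 98 -> 98
Compare 41 with 98 -> 98
Compare 84 with 98 -> 98
Compare 78 with 98 -> 98
Compare 77 with 98 -> 98
Compare 98 with 98 -> 98

98


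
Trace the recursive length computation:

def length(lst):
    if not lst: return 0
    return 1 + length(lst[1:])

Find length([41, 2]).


length([41, 2]) = 1 + length([2])
length([2]) = 1 + length([])
length([]) = 0  (base case)
Unwinding: 1 + 1 + 0 = 2

2


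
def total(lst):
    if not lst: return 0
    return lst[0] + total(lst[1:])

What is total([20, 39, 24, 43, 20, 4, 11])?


total([20, 39, 24, 43, 20, 4, 11]) = 20 + total([39, 24, 43, 20, 4, 11])
total([39, 24, 43, 20, 4, 11]) = 39 + total([24, 43, 20, 4, 11])
total([24, 43, 20, 4, 11]) = 24 + total([43, 20, 4, 11])
total([43, 20, 4, 11]) = 43 + total([20, 4, 11])
total([20, 4, 11]) = 20 + total([4, 11])
total([4, 11]) = 4 + total([11])
total([11]) = 11 + total([])
total([]) = 0  (base case)
Total: 20 + 39 + 24 + 43 + 20 + 4 + 11 + 0 = 161

161


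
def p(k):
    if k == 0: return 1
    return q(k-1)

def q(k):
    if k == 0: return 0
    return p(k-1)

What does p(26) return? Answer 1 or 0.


p(26) = q(25)
q(25) = p(24)
p(24) = q(23)
q(23) = p(22)
p(22) = q(21)
q(21) = p(20)
p(20) = q(19)
q(19) = p(18)
p(18) = q(17)
q(17) = p(16)
p(16) = q(15)
q(15) = p(14)
p(14) = q(13)
q(13) = p(12)
p(12) = q(11)
q(11) = p(10)
p(10) = q(9)
q(9) = p(8)
p(8) = q(7)
q(7) = p(6)
p(6) = q(5)
q(5) = p(4)
p(4) = q(3)
q(3) = p(2)
p(2) = q(1)
q(1) = p(0)
p(0) = 1  (base case)
Result: 1

1


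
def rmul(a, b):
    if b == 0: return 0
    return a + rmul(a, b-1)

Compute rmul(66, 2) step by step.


rmul(66, 2) = 66 + rmul(66, 1)
rmul(66, 1) = 66 + rmul(66, 0)
rmul(66, 0) = 0  (base case)
Total: 66 + 66 + 0 = 132

132


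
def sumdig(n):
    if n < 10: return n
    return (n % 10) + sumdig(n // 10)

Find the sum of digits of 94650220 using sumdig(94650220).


sumdig(94650220) = 0 + sumdig(9465022)
sumdig(9465022) = 2 + sumdig(946502)
sumdig(946502) = 2 + sumdig(94650)
sumdig(94650) = 0 + sumdig(9465)
sumdig(9465) = 5 + sumdig(946)
sumdig(946) = 6 + sumdig(94)
sumdig(94) = 4 + sumdig(9)
sumdig(9) = 9  (base case)
Total: 0 + 2 + 2 + 0 + 5 + 6 + 4 + 9 = 28

28


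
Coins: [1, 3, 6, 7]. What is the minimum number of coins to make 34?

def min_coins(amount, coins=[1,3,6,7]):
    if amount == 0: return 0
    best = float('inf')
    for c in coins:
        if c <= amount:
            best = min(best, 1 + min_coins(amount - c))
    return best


Building up with DP:
min_coins(0) = 0
min_coins(1) = min(1+min_coins(0)=1+0=1) = 1
min_coins(2) = min(1+min_coins(1)=1+1=2) = 2
min_coins(3) = min(1+min_coins(2)=1+2=3, 1+min_coins(0)=1+0=1) = 1
min_coins(4) = min(1+min_coins(3)=1+1=2, 1+min_coins(1)=1+1=2) = 2
min_coins(5) = min(1+min_coins(4)=1+2=3, 1+min_coins(2)=1+2=3) = 3
min_coins(6) = min(1+min_coins(5)=1+3=4, 1+min_coins(3)=1+1=2, 1+min_coins(0)=1+0=1) = 1
min_coins(7) = min(1+min_coins(6)=1+1=2, 1+min_coins(4)=1+2=3, 1+min_coins(1)=1+1=2, 1+min_coins(0)=1+0=1) = 1
min_coins(8) = min(1+min_coins(7)=1+1=2, 1+min_coins(5)=1+3=4, 1+min_coins(2)=1+2=3, 1+min_coins(1)=1+1=2) = 2
min_coins(9) = min(1+min_coins(8)=1+2=3, 1+min_coins(6)=1+1=2, 1+min_coins(3)=1+1=2, 1+min_coins(2)=1+2=3) = 2
min_coins(10) = min(1+min_coins(9)=1+2=3, 1+min_coins(7)=1+1=2, 1+min_coins(4)=1+2=3, 1+min_coins(3)=1+1=2) = 2
min_coins(11) = min(1+min_coins(10)=1+2=3, 1+min_coins(8)=1+2=3, 1+min_coins(5)=1+3=4, 1+min_coins(4)=1+2=3) = 3
min_coins(12) = min(1+min_coins(11)=1+3=4, 1+min_coins(9)=1+2=3, 1+min_coins(6)=1+1=2, 1+min_coins(5)=1+3=4) = 2
min_coins(13) = min(1+min_coins(12)=1+2=3, 1+min_coins(10)=1+2=3, 1+min_coins(7)=1+1=2, 1+min_coins(6)=1+1=2) = 2
min_coins(14) = min(1+min_coins(13)=1+2=3, 1+min_coins(11)=1+3=4, 1+min_coins(8)=1+2=3, 1+min_coins(7)=1+1=2) = 2
min_coins(15) = min(1+min_coins(14)=1+2=3, 1+min_coins(12)=1+2=3, 1+min_coins(9)=1+2=3, 1+min_coins(8)=1+2=3) = 3
min_coins(16) = min(1+min_coins(15)=1+3=4, 1+min_coins(13)=1+2=3, 1+min_coins(10)=1+2=3, 1+min_coins(9)=1+2=3) = 3
min_coins(17) = min(1+min_coins(16)=1+3=4, 1+min_coins(14)=1+2=3, 1+min_coins(11)=1+3=4, 1+min_coins(10)=1+2=3) = 3
min_coins(18) = min(1+min_coins(17)=1+3=4, 1+min_coins(15)=1+3=4, 1+min_coins(12)=1+2=3, 1+min_coins(11)=1+3=4) = 3
min_coins(19) = min(1+min_coins(18)=1+3=4, 1+min_coins(16)=1+3=4, 1+min_coins(13)=1+2=3, 1+min_coins(12)=1+2=3) = 3
min_coins(20) = min(1+min_coins(19)=1+3=4, 1+min_coins(17)=1+3=4, 1+min_coins(14)=1+2=3, 1+min_coins(13)=1+2=3) = 3
min_coins(21) = min(1+min_coins(20)=1+3=4, 1+min_coins(18)=1+3=4, 1+min_coins(15)=1+3=4, 1+min_coins(14)=1+2=3) = 3
min_coins(22) = min(1+min_coins(21)=1+3=4, 1+min_coins(19)=1+3=4, 1+min_coins(16)=1+3=4, 1+min_coins(15)=1+3=4) = 4
min_coins(23) = min(1+min_coins(22)=1+4=5, 1+min_coins(20)=1+3=4, 1+min_coins(17)=1+3=4, 1+min_coins(16)=1+3=4) = 4
min_coins(24) = min(1+min_coins(23)=1+4=5, 1+min_coins(21)=1+3=4, 1+min_coins(18)=1+3=4, 1+min_coins(17)=1+3=4) = 4
min_coins(25) = min(1+min_coins(24)=1+4=5, 1+min_coins(22)=1+4=5, 1+min_coins(19)=1+3=4, 1+min_coins(18)=1+3=4) = 4
min_coins(26) = min(1+min_coins(25)=1+4=5, 1+min_coins(23)=1+4=5, 1+min_coins(20)=1+3=4, 1+min_coins(19)=1+3=4) = 4
min_coins(27) = min(1+min_coins(26)=1+4=5, 1+min_coins(24)=1+4=5, 1+min_coins(21)=1+3=4, 1+min_coins(20)=1+3=4) = 4
min_coins(28) = min(1+min_coins(27)=1+4=5, 1+min_coins(25)=1+4=5, 1+min_coins(22)=1+4=5, 1+min_coins(21)=1+3=4) = 4
min_coins(29) = min(1+min_coins(28)=1+4=5, 1+min_coins(26)=1+4=5, 1+min_coins(23)=1+4=5, 1+min_coins(22)=1+4=5) = 5
min_coins(30) = min(1+min_coins(29)=1+5=6, 1+min_coins(27)=1+4=5, 1+min_coins(24)=1+4=5, 1+min_coins(23)=1+4=5) = 5
min_coins(31) = min(1+min_coins(30)=1+5=6, 1+min_coins(28)=1+4=5, 1+min_coins(25)=1+4=5, 1+min_coins(24)=1+4=5) = 5
min_coins(32) = min(1+min_coins(31)=1+5=6, 1+min_coins(29)=1+5=6, 1+min_coins(26)=1+4=5, 1+min_coins(25)=1+4=5) = 5
min_coins(33) = min(1+min_coins(32)=1+5=6, 1+min_coins(30)=1+5=6, 1+min_coins(27)=1+4=5, 1+min_coins(26)=1+4=5) = 5
min_coins(34) = min(1+min_coins(33)=1+5=6, 1+min_coins(31)=1+5=6, 1+min_coins(28)=1+4=5, 1+min_coins(27)=1+4=5) = 5

5


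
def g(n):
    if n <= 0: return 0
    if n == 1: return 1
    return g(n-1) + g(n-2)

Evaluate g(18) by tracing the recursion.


Computing g(18) bottom-up:
g(0) = 0
g(1) = 1
g(2) = g(1) + g(0) = 1 + 0 = 1
g(3) = g(2) + g(1) = 1 + 1 = 2
g(4) = g(3) + g(2) = 2 + 1 = 3
g(5) = g(4) + g(3) = 3 + 2 = 5
g(6) = g(5) + g(4) = 5 + 3 = 8
g(7) = g(6) + g(5) = 8 + 5 = 13
g(8) = g(7) + g(6) = 13 + 8 = 21
g(9) = g(8) + g(7) = 21 + 13 = 34
g(10) = g(9) + g(8) = 34 + 21 = 55
g(11) = g(10) + g(9) = 55 + 34 = 89
g(12) = g(11) + g(10) = 89 + 55 = 144
g(13) = g(12) + g(11) = 144 + 89 = 233
g(14) = g(13) + g(12) = 233 + 144 = 377
g(15) = g(14) + g(13) = 377 + 233 = 610
g(16) = g(15) + g(14) = 610 + 377 = 987
g(17) = g(16) + g(15) = 987 + 610 = 1597
g(18) = g(17) + g(16) = 1597 + 987 = 2584

2584


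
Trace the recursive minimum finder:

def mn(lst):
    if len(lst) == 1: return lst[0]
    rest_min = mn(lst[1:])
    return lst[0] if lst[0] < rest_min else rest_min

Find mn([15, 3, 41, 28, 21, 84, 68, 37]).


mn([15, 3, 41, 28, 21, 84, 68, 37]): compare 15 with mn([3, 41, 28, 21, 84, 68, 37])
mn([3, 41, 28, 21, 84, 68, 37]): compare 3 with mn([41, 28, 21, 84, 68, 37])
mn([41, 28, 21, 84, 68, 37]): compare 41 with mn([28, 21, 84, 68, 37])
mn([28, 21, 84, 68, 37]): compare 28 with mn([21, 84, 68, 37])
mn([21, 84, 68, 37]): compare 21 with mn([84, 68, 37])
mn([84, 68, 37]): compare 84 with mn([68, 37])
mn([68, 37]): compare 68 with mn([37])
mn([37]) = 37  (base case)
Compare 68 with 37 -> 37
Compare 84 with 37 -> 37
Compare 21 with 37 -> 21
Compare 28 with 21 -> 21
Compare 41 with 21 -> 21
Compare 3 with 21 -> 3
Compare 15 with 3 -> 3

3


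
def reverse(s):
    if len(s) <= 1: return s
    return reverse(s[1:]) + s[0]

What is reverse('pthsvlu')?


reverse('pthsvlu') = reverse('thsvlu') + 'p'
reverse('thsvlu') = reverse('hsvlu') + 't'
reverse('hsvlu') = reverse('svlu') + 'h'
reverse('svlu') = reverse('vlu') + 's'
reverse('vlu') = reverse('lu') + 'v'
reverse('lu') = reverse('u') + 'l'
reverse('u') = 'u'  (base case)
Concatenating: 'u' + 'l' + 'v' + 's' + 'h' + 't' + 'p' = 'ulvshtp'

ulvshtp


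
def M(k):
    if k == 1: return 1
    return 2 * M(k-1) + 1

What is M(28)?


M(28) = 2 * M(27) + 1
M(27) = 2 * M(26) + 1
M(26) = 2 * M(25) + 1
M(25) = 2 * M(24) + 1
M(24) = 2 * M(23) + 1
M(23) = 2 * M(22) + 1
M(22) = 2 * M(21) + 1
M(21) = 2 * M(20) + 1
M(20) = 2 * M(19) + 1
M(19) = 2 * M(18) + 1
M(18) = 2 * M(17) + 1
M(17) = 2 * M(16) + 1
M(16) = 2 * M(15) + 1
M(15) = 2 * M(14) + 1
M(14) = 2 * M(13) + 1
M(13) = 2 * M(12) + 1
M(12) = 2 * M(11) + 1
M(11) = 2 * M(10) + 1
M(10) = 2 * M(9) + 1
M(9) = 2 * M(8) + 1
M(8) = 2 * M(7) + 1
M(7) = 2 * M(6) + 1
M(6) = 2 * M(5) + 1
M(5) = 2 * M(4) + 1
M(4) = 2 * M(3) + 1
M(3) = 2 * M(2) + 1
M(2) = 2 * M(1) + 1
M(1) = 1  (base case)
M(2) = 2 * 1 + 1 = 3
M(3) = 2 * 3 + 1 = 7
M(4) = 2 * 7 + 1 = 15
M(5) = 2 * 15 + 1 = 31
M(6) = 2 * 31 + 1 = 63
M(7) = 2 * 63 + 1 = 127
M(8) = 2 * 127 + 1 = 255
M(9) = 2 * 255 + 1 = 511
M(10) = 2 * 511 + 1 = 1023
M(11) = 2 * 1023 + 1 = 2047
M(12) = 2 * 2047 + 1 = 4095
M(13) = 2 * 4095 + 1 = 8191
M(14) = 2 * 8191 + 1 = 16383
M(15) = 2 * 16383 + 1 = 32767
M(16) = 2 * 32767 + 1 = 65535
M(17) = 2 * 65535 + 1 = 131071
M(18) = 2 * 131071 + 1 = 262143
M(19) = 2 * 262143 + 1 = 524287
M(20) = 2 * 524287 + 1 = 1048575
M(21) = 2 * 1048575 + 1 = 2097151
M(22) = 2 * 2097151 + 1 = 4194303
M(23) = 2 * 4194303 + 1 = 8388607
M(24) = 2 * 8388607 + 1 = 16777215
M(25) = 2 * 16777215 + 1 = 33554431
M(26) = 2 * 33554431 + 1 = 67108863
M(27) = 2 * 67108863 + 1 = 134217727
M(28) = 2 * 134217727 + 1 = 268435455

268435455


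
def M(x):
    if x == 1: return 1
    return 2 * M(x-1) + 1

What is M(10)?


M(10) = 2 * M(9) + 1
M(9) = 2 * M(8) + 1
M(8) = 2 * M(7) + 1
M(7) = 2 * M(6) + 1
M(6) = 2 * M(5) + 1
M(5) = 2 * M(4) + 1
M(4) = 2 * M(3) + 1
M(3) = 2 * M(2) + 1
M(2) = 2 * M(1) + 1
M(1) = 1  (base case)
M(2) = 2 * 1 + 1 = 3
M(3) = 2 * 3 + 1 = 7
M(4) = 2 * 7 + 1 = 15
M(5) = 2 * 15 + 1 = 31
M(6) = 2 * 31 + 1 = 63
M(7) = 2 * 63 + 1 = 127
M(8) = 2 * 127 + 1 = 255
M(9) = 2 * 255 + 1 = 511
M(10) = 2 * 511 + 1 = 1023

1023


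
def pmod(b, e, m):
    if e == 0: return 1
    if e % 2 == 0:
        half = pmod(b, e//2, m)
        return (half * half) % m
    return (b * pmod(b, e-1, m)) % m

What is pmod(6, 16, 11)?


pmod(6, 16, 11): e is even, compute pmod(6, 8, 11)
  pmod(6, 8, 11): e is even, compute pmod(6, 4, 11)
    pmod(6, 4, 11): e is even, compute pmod(6, 2, 11)
      pmod(6, 2, 11): e is even, compute pmod(6, 1, 11)
        pmod(6, 1, 11): e is odd, compute pmod(6, 0, 11)
          pmod(6, 0, 11) = 1
        (6 * 1) % 11 = 6
      half=6, (6*6) % 11 = 3
    half=3, (3*3) % 11 = 9
  half=9, (9*9) % 11 = 4
half=4, (4*4) % 11 = 5

5


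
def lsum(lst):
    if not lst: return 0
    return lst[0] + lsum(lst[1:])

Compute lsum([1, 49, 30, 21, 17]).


lsum([1, 49, 30, 21, 17]) = 1 + lsum([49, 30, 21, 17])
lsum([49, 30, 21, 17]) = 49 + lsum([30, 21, 17])
lsum([30, 21, 17]) = 30 + lsum([21, 17])
lsum([21, 17]) = 21 + lsum([17])
lsum([17]) = 17 + lsum([])
lsum([]) = 0  (base case)
Total: 1 + 49 + 30 + 21 + 17 + 0 = 118

118


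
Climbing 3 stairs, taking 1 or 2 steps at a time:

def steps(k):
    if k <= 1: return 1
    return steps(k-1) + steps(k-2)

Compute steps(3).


Building up from base cases:
steps(0) = 1
steps(1) = 1
steps(2) = steps(1) + steps(0) = 1 + 1 = 2
steps(3) = steps(2) + steps(1) = 2 + 1 = 3

3


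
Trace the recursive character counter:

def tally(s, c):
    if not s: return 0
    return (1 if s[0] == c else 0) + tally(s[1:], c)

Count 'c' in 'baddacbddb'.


s[0]='b' != 'c' -> 0
s[0]='a' != 'c' -> 0
s[0]='d' != 'c' -> 0
s[0]='d' != 'c' -> 0
s[0]='a' != 'c' -> 0
s[0]='c' == 'c' -> 1
s[0]='b' != 'c' -> 0
s[0]='d' != 'c' -> 0
s[0]='d' != 'c' -> 0
s[0]='b' != 'c' -> 0
Sum: 0 + 0 + 0 + 0 + 0 + 1 + 0 + 0 + 0 + 0 = 1

1


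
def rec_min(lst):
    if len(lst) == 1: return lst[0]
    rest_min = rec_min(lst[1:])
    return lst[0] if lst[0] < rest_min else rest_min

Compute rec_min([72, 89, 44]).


rec_min([72, 89, 44]): compare 72 with rec_min([89, 44])
rec_min([89, 44]): compare 89 with rec_min([44])
rec_min([44]) = 44  (base case)
Compare 89 with 44 -> 44
Compare 72 with 44 -> 44

44


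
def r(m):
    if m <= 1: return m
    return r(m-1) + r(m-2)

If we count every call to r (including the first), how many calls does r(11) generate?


Let C(n) = total calls for r(n)
C(0) = 1, C(1) = 1
C(2) = 1 + C(1) + C(0) = 1 + 1 + 1 = 3
C(3) = 1 + C(2) + C(1) = 1 + 3 + 1 = 5
C(4) = 1 + C(3) + C(2) = 1 + 5 + 3 = 9
C(5) = 1 + C(4) + C(3) = 1 + 9 + 5 = 15
C(6) = 1 + C(5) + C(4) = 1 + 15 + 9 = 25
C(7) = 1 + C(6) + C(5) = 1 + 25 + 15 = 41
C(8) = 1 + C(7) + C(6) = 1 + 41 + 25 = 67
C(9) = 1 + C(8) + C(7) = 1 + 67 + 41 = 109
C(10) = 1 + C(9) + C(8) = 1 + 109 + 67 = 177
C(11) = 1 + C(10) + C(9) = 1 + 177 + 109 = 287

287


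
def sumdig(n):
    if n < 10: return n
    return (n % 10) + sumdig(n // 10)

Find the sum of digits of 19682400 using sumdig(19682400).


sumdig(19682400) = 0 + sumdig(1968240)
sumdig(1968240) = 0 + sumdig(196824)
sumdig(196824) = 4 + sumdig(19682)
sumdig(19682) = 2 + sumdig(1968)
sumdig(1968) = 8 + sumdig(196)
sumdig(196) = 6 + sumdig(19)
sumdig(19) = 9 + sumdig(1)
sumdig(1) = 1  (base case)
Total: 0 + 0 + 4 + 2 + 8 + 6 + 9 + 1 = 30

30


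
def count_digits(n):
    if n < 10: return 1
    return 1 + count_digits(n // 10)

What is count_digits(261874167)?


count_digits(261874167) = 1 + count_digits(26187416)
count_digits(26187416) = 1 + count_digits(2618741)
count_digits(2618741) = 1 + count_digits(261874)
count_digits(261874) = 1 + count_digits(26187)
count_digits(26187) = 1 + count_digits(2618)
count_digits(2618) = 1 + count_digits(261)
count_digits(261) = 1 + count_digits(26)
count_digits(26) = 1 + count_digits(2)
count_digits(2) = 1  (base case: 2 < 10)
Unwinding: 1 + 1 + 1 + 1 + 1 + 1 + 1 + 1 + 1 = 9

9


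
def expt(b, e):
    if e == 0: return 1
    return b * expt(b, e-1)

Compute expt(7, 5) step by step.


expt(7, 5)
= 7 * expt(7, 4)
= 7 * 7 * expt(7, 3)
= 7 * 7 * 7 * expt(7, 2)
= 7 * 7 * 7 * 7 * expt(7, 1)
= 7 * 7 * 7 * 7 * 7 * expt(7, 0)
= 7 * 7 * 7 * 7 * 7 * 1
= 16807

16807


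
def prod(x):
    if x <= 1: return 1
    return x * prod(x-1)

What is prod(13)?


prod(13)
= 13 * prod(12)
= 13 * 12 * prod(11)
= 13 * 12 * 11 * prod(10)
= 13 * 12 * 11 * 10 * prod(9)
= 13 * 12 * 11 * 10 * 9 * prod(8)
= 13 * 12 * 11 * 10 * 9 * 8 * prod(7)
= 13 * 12 * 11 * 10 * 9 * 8 * 7 * prod(6)
= 13 * 12 * 11 * 10 * 9 * 8 * 7 * 6 * prod(5)
= 13 * 12 * 11 * 10 * 9 * 8 * 7 * 6 * 5 * prod(4)
= 13 * 12 * 11 * 10 * 9 * 8 * 7 * 6 * 5 * 4 * prod(3)
= 13 * 12 * 11 * 10 * 9 * 8 * 7 * 6 * 5 * 4 * 3 * prod(2)
= 13 * 12 * 11 * 10 * 9 * 8 * 7 * 6 * 5 * 4 * 3 * 2 * prod(1)
= 13 * 12 * 11 * 10 * 9 * 8 * 7 * 6 * 5 * 4 * 3 * 2 * 1
= 6227020800

6227020800


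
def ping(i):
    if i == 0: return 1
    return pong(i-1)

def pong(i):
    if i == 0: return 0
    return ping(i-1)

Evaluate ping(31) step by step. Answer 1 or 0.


ping(31) = pong(30)
pong(30) = ping(29)
ping(29) = pong(28)
pong(28) = ping(27)
ping(27) = pong(26)
pong(26) = ping(25)
ping(25) = pong(24)
pong(24) = ping(23)
ping(23) = pong(22)
pong(22) = ping(21)
ping(21) = pong(20)
pong(20) = ping(19)
ping(19) = pong(18)
pong(18) = ping(17)
ping(17) = pong(16)
pong(16) = ping(15)
ping(15) = pong(14)
pong(14) = ping(13)
ping(13) = pong(12)
pong(12) = ping(11)
ping(11) = pong(10)
pong(10) = ping(9)
ping(9) = pong(8)
pong(8) = ping(7)
ping(7) = pong(6)
pong(6) = ping(5)
ping(5) = pong(4)
pong(4) = ping(3)
ping(3) = pong(2)
pong(2) = ping(1)
ping(1) = pong(0)
pong(0) = 0  (base case)
Result: 0

0


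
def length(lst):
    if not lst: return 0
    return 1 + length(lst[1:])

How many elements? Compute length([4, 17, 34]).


length([4, 17, 34]) = 1 + length([17, 34])
length([17, 34]) = 1 + length([34])
length([34]) = 1 + length([])
length([]) = 0  (base case)
Unwinding: 1 + 1 + 1 + 0 = 3

3


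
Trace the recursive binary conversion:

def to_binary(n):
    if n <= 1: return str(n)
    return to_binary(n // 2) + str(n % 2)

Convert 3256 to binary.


to_binary(3256) = to_binary(1628) + '0'
to_binary(1628) = to_binary(814) + '0'
to_binary(814) = to_binary(407) + '0'
to_binary(407) = to_binary(203) + '1'
to_binary(203) = to_binary(101) + '1'
to_binary(101) = to_binary(50) + '1'
to_binary(50) = to_binary(25) + '0'
to_binary(25) = to_binary(12) + '1'
to_binary(12) = to_binary(6) + '0'
to_binary(6) = to_binary(3) + '0'
to_binary(3) = to_binary(1) + '1'
to_binary(1) = '1'  (base case)
Concatenating: '1' + '1' + '0' + '0' + '1' + '0' + '1' + '1' + '1' + '0' + '0' + '0' = '110010111000'

110010111000


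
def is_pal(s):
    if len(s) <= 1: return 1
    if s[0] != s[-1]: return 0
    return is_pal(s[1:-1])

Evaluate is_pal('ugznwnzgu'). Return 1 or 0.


is_pal('ugznwnzgu'): s[0]='u' == s[-1]='u' -> check is_pal('gznwnzg')
is_pal('gznwnzg'): s[0]='g' == s[-1]='g' -> check is_pal('znwnz')
is_pal('znwnz'): s[0]='z' == s[-1]='z' -> check is_pal('nwn')
is_pal('nwn'): s[0]='n' == s[-1]='n' -> check is_pal('w')
is_pal('w'): len <= 1 -> return 1  (base case)
Result: 1 (palindrome)

1
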